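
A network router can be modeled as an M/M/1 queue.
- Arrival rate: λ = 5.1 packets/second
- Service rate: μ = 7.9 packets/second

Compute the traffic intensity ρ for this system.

Server utilization: ρ = λ/μ
ρ = 5.1/7.9 = 0.6456
The server is busy 64.56% of the time.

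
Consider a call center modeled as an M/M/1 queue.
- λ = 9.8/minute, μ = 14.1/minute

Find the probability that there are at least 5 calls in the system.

ρ = λ/μ = 9.8/14.1 = 0.6950
P(N ≥ n) = ρⁿ
P(N ≥ 5) = 0.6950^5
P(N ≥ 5) = 0.1622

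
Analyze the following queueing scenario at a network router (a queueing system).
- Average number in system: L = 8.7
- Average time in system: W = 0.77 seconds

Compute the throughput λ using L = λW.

Little's Law: L = λW, so λ = L/W
λ = 8.7/0.77 = 11.2987 packets/second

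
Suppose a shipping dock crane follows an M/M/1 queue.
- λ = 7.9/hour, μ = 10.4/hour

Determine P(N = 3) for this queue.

ρ = λ/μ = 7.9/10.4 = 0.7596
P(n) = (1-ρ)ρⁿ
P(3) = (1-0.7596) × 0.7596^3
P(3) = 0.2404 × 0.4383
P(3) = 0.1054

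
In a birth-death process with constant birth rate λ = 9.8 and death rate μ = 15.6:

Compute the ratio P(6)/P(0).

For constant rates: P(n)/P(0) = (λ/μ)^n
P(6)/P(0) = (9.8/15.6)^6 = 0.6282^6 = 0.06146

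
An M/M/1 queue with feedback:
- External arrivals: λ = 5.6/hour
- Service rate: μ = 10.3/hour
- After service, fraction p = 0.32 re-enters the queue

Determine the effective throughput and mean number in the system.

Effective arrival rate: λ_eff = λ/(1-p) = 5.6/(1-0.32) = 5.6/0.68 = 8.23529
ρ = λ_eff/μ = 8.23529/10.3 = 0.799543
L = ρ/(1-ρ) = 0.799543/(1-0.799543) = 3.9886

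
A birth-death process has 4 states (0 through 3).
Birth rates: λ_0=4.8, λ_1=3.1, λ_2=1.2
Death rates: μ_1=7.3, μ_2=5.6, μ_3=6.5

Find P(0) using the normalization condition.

Ratios P(n)/P(0) = (λ₀···λₙ₋₁)/(μ₁···μₙ):
P(1)/P(0) = (4.8)/(7.3) = 0.6575
P(2)/P(0) = (4.8×3.1)/(7.3×5.6) = 0.3640
P(3)/P(0) = (4.8×3.1×1.2)/(7.3×5.6×6.5) = 0.06720

Normalization: ∑ P(n) = 1
P(0) × (1.0000 + 0.6575 + 0.3640 + 0.06720) = 1
P(0) × 2.0887 = 1
P(0) = 1/2.0887 = 0.4788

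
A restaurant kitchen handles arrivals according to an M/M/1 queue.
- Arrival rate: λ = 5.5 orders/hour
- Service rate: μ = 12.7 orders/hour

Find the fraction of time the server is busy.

Server utilization: ρ = λ/μ
ρ = 5.5/12.7 = 0.4331
The server is busy 43.31% of the time.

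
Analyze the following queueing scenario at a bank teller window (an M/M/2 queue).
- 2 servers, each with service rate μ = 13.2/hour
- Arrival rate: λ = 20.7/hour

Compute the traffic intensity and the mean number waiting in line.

Traffic intensity: ρ = λ/(cμ) = 20.7/(2×13.2) = 0.7841
Since ρ = 0.7841 < 1, system is stable.
Offered load a = λ/μ = cρ = 20.7/13.2 = 1.5682
P₀ = [ Σₙ₌₀^1 aⁿ/n! + a^2/(2!(1-ρ)) ]⁻¹
Σ = a^0/0! + a^1/1! = 1.0000 + 1.5682 = 2.5682
a^2/(2!(1-ρ)) = 2.4592/(2 × 0.21591) = 5.6950
P₀ = 1/(2.5682 + 5.6950) = 0.1210
Lq = P₀·a^2·ρ / (2!(1-ρ)²) = 0.12102 × 2.4592 × 0.78409 / (2 × 0.046617) = 2.5029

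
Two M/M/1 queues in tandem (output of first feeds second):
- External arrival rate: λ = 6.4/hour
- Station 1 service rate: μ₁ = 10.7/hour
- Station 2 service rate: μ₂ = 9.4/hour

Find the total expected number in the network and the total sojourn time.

By Jackson's theorem, each station behaves as independent M/M/1.
Station 1: ρ₁ = 6.4/10.7 = 0.5981, L₁ = ρ₁/(1-ρ₁) = λ/(μ₁-λ) = 6.4/4.30 = 1.4884
Station 2: ρ₂ = 6.4/9.4 = 0.6809, L₂ = ρ₂/(1-ρ₂) = λ/(μ₂-λ) = 6.4/3.00 = 2.1333
Total: L = L₁ + L₂ = 1.4884 + 2.1333 = 3.6217
W = L/λ = 3.6217/6.4 = 0.5659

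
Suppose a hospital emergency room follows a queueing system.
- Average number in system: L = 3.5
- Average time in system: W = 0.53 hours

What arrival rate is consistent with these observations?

Little's Law: L = λW, so λ = L/W
λ = 3.5/0.53 = 6.6038 patients/hour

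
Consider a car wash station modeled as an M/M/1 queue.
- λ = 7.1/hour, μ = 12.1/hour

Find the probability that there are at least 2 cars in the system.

ρ = λ/μ = 7.1/12.1 = 0.5868
P(N ≥ n) = ρⁿ
P(N ≥ 2) = 0.5868^2
P(N ≥ 2) = 0.3443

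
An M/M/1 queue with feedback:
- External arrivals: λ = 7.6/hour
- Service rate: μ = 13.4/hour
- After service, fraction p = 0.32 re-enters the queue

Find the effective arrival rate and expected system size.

Effective arrival rate: λ_eff = λ/(1-p) = 7.6/(1-0.32) = 7.6/0.68 = 11.17647
ρ = λ_eff/μ = 11.17647/13.4 = 0.834065
L = ρ/(1-ρ) = 0.834065/(1-0.834065) = 5.0265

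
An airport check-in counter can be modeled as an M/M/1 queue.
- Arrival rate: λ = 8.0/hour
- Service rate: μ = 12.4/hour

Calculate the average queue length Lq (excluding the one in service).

ρ = λ/μ = 8.0/12.4 = 0.6452
For M/M/1: Lq = λ²/(μ(μ-λ))
Lq = 64.00/(12.4 × 4.40)
Lq = 1.1730 passengers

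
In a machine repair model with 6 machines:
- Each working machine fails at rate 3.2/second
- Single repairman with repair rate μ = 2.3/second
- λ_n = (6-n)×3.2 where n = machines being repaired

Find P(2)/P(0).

P(2)/P(0) = ∏_{i=0}^{2-1} λ_i/μ_{i+1}
= (6-0)×3.2/2.3 × (6-1)×3.2/2.3
= 58.0718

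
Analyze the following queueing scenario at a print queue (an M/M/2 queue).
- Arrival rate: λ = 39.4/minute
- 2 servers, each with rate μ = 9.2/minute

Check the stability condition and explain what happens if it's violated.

Stability requires ρ = λ/(cμ) < 1
ρ = 39.4/(2 × 9.2) = 39.4/18.40 = 2.1413
Since 2.1413 ≥ 1, the system is UNSTABLE.
Need c > λ/μ = 39.4/9.2 = 4.28.
Minimum servers needed: c = 5.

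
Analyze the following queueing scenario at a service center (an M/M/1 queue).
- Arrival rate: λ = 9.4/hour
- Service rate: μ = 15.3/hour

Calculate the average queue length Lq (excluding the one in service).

ρ = λ/μ = 9.4/15.3 = 0.6144
For M/M/1: Lq = λ²/(μ(μ-λ))
Lq = 88.36/(15.3 × 5.90)
Lq = 0.9788 customers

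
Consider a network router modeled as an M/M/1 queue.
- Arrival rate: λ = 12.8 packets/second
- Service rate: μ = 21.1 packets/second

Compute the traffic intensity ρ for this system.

Server utilization: ρ = λ/μ
ρ = 12.8/21.1 = 0.6066
The server is busy 60.66% of the time.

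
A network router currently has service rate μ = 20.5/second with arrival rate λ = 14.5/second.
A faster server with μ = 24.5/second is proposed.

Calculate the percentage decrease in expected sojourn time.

System 1: ρ₁ = 14.5/20.5 = 0.7073, W₁ = 1/(20.5-14.5) = 0.16667
System 2: ρ₂ = 14.5/24.5 = 0.5918, W₂ = 1/(24.5-14.5) = 0.10000
Improvement: (W₁-W₂)/W₁ = (0.16667-0.10000)/0.16667 = 40.00%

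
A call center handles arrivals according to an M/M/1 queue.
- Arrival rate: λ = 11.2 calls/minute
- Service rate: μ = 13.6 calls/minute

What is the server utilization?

Server utilization: ρ = λ/μ
ρ = 11.2/13.6 = 0.8235
The server is busy 82.35% of the time.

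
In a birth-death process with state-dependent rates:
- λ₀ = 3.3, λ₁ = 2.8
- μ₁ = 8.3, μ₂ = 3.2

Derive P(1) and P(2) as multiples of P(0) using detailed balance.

Balance equations:
State 0: λ₀P₀ = μ₁P₁ → P₁ = (λ₀/μ₁)P₀ = (3.3/8.3)P₀ = 0.3976P₀
State 1: P₂ = (λ₀λ₁)/(μ₁μ₂)P₀ = (3.3×2.8)/(8.3×3.2)P₀ = 0.3479P₀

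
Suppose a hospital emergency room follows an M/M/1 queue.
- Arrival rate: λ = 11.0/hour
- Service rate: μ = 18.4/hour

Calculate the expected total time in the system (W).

First, compute utilization: ρ = λ/μ = 11.0/18.4 = 0.5978
For M/M/1: W = 1/(μ-λ)
W = 1/(18.4-11.0) = 1/7.40
W = 0.1351 hours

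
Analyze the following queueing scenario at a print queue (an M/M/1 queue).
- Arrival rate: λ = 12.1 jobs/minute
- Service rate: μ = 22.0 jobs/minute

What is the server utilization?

Server utilization: ρ = λ/μ
ρ = 12.1/22.0 = 0.5500
The server is busy 55.00% of the time.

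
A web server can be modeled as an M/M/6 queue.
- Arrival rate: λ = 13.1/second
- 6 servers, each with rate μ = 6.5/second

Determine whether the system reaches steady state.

Stability requires ρ = λ/(cμ) < 1
ρ = 13.1/(6 × 6.5) = 13.1/39.00 = 0.3359
Since 0.3359 < 1, the system is STABLE.
The servers are busy 33.59% of the time.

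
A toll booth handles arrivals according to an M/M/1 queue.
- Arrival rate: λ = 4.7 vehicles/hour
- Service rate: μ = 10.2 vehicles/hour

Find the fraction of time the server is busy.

Server utilization: ρ = λ/μ
ρ = 4.7/10.2 = 0.4608
The server is busy 46.08% of the time.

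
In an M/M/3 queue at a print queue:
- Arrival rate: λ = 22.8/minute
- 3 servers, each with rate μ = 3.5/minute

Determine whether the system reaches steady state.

Stability requires ρ = λ/(cμ) < 1
ρ = 22.8/(3 × 3.5) = 22.8/10.50 = 2.1714
Since 2.1714 ≥ 1, the system is UNSTABLE.
Need c > λ/μ = 22.8/3.5 = 6.51.
Minimum servers needed: c = 7.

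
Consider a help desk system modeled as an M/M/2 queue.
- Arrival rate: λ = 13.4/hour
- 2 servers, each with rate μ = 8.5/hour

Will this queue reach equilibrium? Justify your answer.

Stability requires ρ = λ/(cμ) < 1
ρ = 13.4/(2 × 8.5) = 13.4/17.00 = 0.7882
Since 0.7882 < 1, the system is STABLE.
The servers are busy 78.82% of the time.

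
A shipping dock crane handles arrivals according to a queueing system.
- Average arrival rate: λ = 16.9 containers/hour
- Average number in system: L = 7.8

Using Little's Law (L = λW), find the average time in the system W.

Little's Law: L = λW, so W = L/λ
W = 7.8/16.9 = 0.4615 hours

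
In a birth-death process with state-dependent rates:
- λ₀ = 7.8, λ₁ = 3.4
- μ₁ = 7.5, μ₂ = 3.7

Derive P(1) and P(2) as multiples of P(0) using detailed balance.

Balance equations:
State 0: λ₀P₀ = μ₁P₁ → P₁ = (λ₀/μ₁)P₀ = (7.8/7.5)P₀ = 1.0400P₀
State 1: P₂ = (λ₀λ₁)/(μ₁μ₂)P₀ = (7.8×3.4)/(7.5×3.7)P₀ = 0.9557P₀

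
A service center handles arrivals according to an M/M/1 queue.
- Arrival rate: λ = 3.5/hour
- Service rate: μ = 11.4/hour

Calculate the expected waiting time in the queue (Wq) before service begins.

First, compute utilization: ρ = λ/μ = 3.5/11.4 = 0.3070
For M/M/1: Wq = λ/(μ(μ-λ))
Wq = 3.5/(11.4 × (11.4-3.5))
Wq = 3.5/(11.4 × 7.90)
Wq = 0.03886 hours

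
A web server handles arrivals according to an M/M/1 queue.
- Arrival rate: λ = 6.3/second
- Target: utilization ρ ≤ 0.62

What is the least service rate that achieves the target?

ρ = λ/μ, so μ = λ/ρ
μ ≥ 6.3/0.62 = 10.1613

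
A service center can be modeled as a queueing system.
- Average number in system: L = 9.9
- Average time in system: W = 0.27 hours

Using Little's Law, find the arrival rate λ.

Little's Law: L = λW, so λ = L/W
λ = 9.9/0.27 = 36.6667 customers/hour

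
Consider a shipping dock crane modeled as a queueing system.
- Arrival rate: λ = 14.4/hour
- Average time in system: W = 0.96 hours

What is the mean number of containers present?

Little's Law: L = λW
L = 14.4 × 0.96 = 13.8240 containers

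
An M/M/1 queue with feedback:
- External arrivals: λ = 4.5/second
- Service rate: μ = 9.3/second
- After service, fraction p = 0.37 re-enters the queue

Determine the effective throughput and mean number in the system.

Effective arrival rate: λ_eff = λ/(1-p) = 4.5/(1-0.37) = 4.5/0.63 = 7.1429
ρ = λ_eff/μ = 7.1429/9.3 = 0.76805
L = ρ/(1-ρ) = 0.76805/(1-0.76805) = 3.3113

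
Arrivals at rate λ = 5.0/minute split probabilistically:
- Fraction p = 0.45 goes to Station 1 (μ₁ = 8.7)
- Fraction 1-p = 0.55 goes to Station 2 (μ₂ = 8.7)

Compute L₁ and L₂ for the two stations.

Effective rates: λ₁ = 5.0×0.45 = 2.25, λ₂ = 5.0×0.55 = 2.75
Station 1: ρ₁ = 2.25/8.7 = 0.2586, L₁ = ρ₁/(1-ρ₁) = 0.2586/(1-0.2586) = 0.3488
Station 2: ρ₂ = 2.75/8.7 = 0.3161, L₂ = ρ₂/(1-ρ₂) = 0.3161/(1-0.3161) = 0.4622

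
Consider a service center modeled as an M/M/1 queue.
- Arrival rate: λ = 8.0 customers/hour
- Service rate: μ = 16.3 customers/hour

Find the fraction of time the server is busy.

Server utilization: ρ = λ/μ
ρ = 8.0/16.3 = 0.4908
The server is busy 49.08% of the time.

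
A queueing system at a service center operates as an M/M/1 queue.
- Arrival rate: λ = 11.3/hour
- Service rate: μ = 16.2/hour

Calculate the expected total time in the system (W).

First, compute utilization: ρ = λ/μ = 11.3/16.2 = 0.6975
For M/M/1: W = 1/(μ-λ)
W = 1/(16.2-11.3) = 1/4.90
W = 0.2041 hours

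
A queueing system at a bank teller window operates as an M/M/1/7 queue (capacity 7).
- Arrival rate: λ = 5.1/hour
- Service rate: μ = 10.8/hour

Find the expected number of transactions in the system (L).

ρ = λ/μ = 5.1/10.8 = 0.47222
P₀ = (1-ρ)/(1-ρ^(K+1)) = (1-0.47222)/(1-0.47222^8) = 0.5278/0.9975 = 0.5291
P_K = P₀×ρ^K = 0.5291 × 0.47222^7 = 0.5291 × 0.005236 = 0.002770
L = ρ[1 - (K+1)ρ^K + Kρ^(K+1)] / [(1-ρ)(1-ρ^(K+1))]
L = 0.47222 × (1 - 8×0.005236 + 7×0.002473) / ((1 - 0.47222) × (1 - 0.002473)) = 0.8749 transactions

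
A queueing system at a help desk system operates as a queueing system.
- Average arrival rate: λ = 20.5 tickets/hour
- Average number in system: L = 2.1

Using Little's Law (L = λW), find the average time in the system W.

Little's Law: L = λW, so W = L/λ
W = 2.1/20.5 = 0.1024 hours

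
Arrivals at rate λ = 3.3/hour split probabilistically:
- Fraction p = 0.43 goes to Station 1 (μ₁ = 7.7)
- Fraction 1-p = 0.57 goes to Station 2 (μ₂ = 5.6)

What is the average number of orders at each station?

Effective rates: λ₁ = 3.3×0.43 = 1.419, λ₂ = 3.3×0.57 = 1.881
Station 1: ρ₁ = 1.419/7.7 = 0.1843, L₁ = ρ₁/(1-ρ₁) = 0.1843/(1-0.1843) = 0.2259
Station 2: ρ₂ = 1.881/5.6 = 0.3359, L₂ = ρ₂/(1-ρ₂) = 0.3359/(1-0.3359) = 0.5058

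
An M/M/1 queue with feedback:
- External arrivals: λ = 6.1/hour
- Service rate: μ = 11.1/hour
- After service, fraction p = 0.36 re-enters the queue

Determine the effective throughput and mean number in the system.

Effective arrival rate: λ_eff = λ/(1-p) = 6.1/(1-0.36) = 6.1/0.64 = 9.53125
ρ = λ_eff/μ = 9.53125/11.1 = 0.858671
L = ρ/(1-ρ) = 0.858671/(1-0.858671) = 6.0757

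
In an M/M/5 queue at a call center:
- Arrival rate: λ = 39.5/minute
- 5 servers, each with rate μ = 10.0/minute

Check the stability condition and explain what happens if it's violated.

Stability requires ρ = λ/(cμ) < 1
ρ = 39.5/(5 × 10.0) = 39.5/50.00 = 0.7900
Since 0.7900 < 1, the system is STABLE.
The servers are busy 79.00% of the time.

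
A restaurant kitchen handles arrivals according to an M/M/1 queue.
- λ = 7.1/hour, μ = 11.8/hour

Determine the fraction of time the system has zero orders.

ρ = λ/μ = 7.1/11.8 = 0.6017
P(0) = 1 - ρ = 1 - 0.6017 = 0.3983
The server is idle 39.83% of the time.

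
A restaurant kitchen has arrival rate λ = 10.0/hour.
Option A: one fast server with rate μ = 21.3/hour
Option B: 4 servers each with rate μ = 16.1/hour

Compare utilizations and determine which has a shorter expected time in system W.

Option A: single server μ = 21.3 (M/M/1)
  ρ_A = 10.0/21.3 = 0.4695
  W_A = 1/(μ-λ) = 1/(21.3-10.0) = 1/11.30 = 0.08850

Option B: 4 servers μ = 16.1 (M/M/4)
  ρ_B = λ/(cμ) = 10.0/(4×16.1) = 0.1553
  Offered load a = λ/μ = cρ = 10.0/16.1 = 0.6211
  P₀ = [ Σₙ₌₀^3 aⁿ/n! + a^4/(4!(1-ρ)) ]⁻¹
  Σ = a^0/0! + a^1/1! + a^2/2! + a^3/3! = 1.0000 + 0.6211 + 0.1929 + 0.03994 = 1.8539
  a^4/(4!(1-ρ)) = 0.14883/(24 × 0.84472) = 0.007341
  P₀ = 1/(1.8539 + 0.007341) = 0.5373
  Lq = P₀·a^4·ρ / (4!(1-ρ)²) = 0.5373 × 0.1488 × 0.1553 / (24 × 0.7136) = 0.0007250
  Wq_B = Lq/λ = 0.0007250/10.0 = 0.00007250
  W_B = Wq_B + 1/μ = 0.00007250 + 0.06211 = 0.06218

Since W_B = 0.06218 < W_A = 0.08850, Option B (multiple servers) has the shorter time in system.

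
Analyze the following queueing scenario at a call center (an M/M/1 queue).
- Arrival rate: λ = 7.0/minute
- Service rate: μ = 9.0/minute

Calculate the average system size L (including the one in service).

ρ = λ/μ = 7.0/9.0 = 0.7778
For M/M/1: L = λ/(μ-λ)
L = 7.0/(9.0-7.0) = 7.0/2.00
L = 3.5000 calls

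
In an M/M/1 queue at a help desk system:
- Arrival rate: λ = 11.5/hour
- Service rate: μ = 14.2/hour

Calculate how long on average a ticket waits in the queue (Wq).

First, compute utilization: ρ = λ/μ = 11.5/14.2 = 0.8099
For M/M/1: Wq = λ/(μ(μ-λ))
Wq = 11.5/(14.2 × (14.2-11.5))
Wq = 11.5/(14.2 × 2.70)
Wq = 0.2999 hours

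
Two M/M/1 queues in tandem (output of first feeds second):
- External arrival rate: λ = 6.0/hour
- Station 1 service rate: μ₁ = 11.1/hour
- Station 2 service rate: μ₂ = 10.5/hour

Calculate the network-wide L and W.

By Jackson's theorem, each station behaves as independent M/M/1.
Station 1: ρ₁ = 6.0/11.1 = 0.5405, L₁ = ρ₁/(1-ρ₁) = λ/(μ₁-λ) = 6.0/5.10 = 1.1765
Station 2: ρ₂ = 6.0/10.5 = 0.5714, L₂ = ρ₂/(1-ρ₂) = λ/(μ₂-λ) = 6.0/4.50 = 1.3333
Total: L = L₁ + L₂ = 1.1765 + 1.3333 = 2.5098
W = L/λ = 2.5098/6.0 = 0.4183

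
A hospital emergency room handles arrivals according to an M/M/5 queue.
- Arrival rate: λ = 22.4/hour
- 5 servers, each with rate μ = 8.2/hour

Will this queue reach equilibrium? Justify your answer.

Stability requires ρ = λ/(cμ) < 1
ρ = 22.4/(5 × 8.2) = 22.4/41.00 = 0.5463
Since 0.5463 < 1, the system is STABLE.
The servers are busy 54.63% of the time.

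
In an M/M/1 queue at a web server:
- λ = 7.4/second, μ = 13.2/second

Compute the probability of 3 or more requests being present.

ρ = λ/μ = 7.4/13.2 = 0.5606
P(N ≥ n) = ρⁿ
P(N ≥ 3) = 0.5606^3
P(N ≥ 3) = 0.1762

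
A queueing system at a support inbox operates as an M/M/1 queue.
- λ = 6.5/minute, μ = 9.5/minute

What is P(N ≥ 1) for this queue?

ρ = λ/μ = 6.5/9.5 = 0.6842
P(N ≥ n) = ρⁿ
P(N ≥ 1) = 0.6842^1
P(N ≥ 1) = 0.6842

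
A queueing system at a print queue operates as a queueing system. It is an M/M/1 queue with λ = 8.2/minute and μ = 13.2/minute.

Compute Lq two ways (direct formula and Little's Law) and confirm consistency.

Method 1 (direct): Lq = λ²/(μ(μ-λ)) = 67.24/(13.2 × 5.00) = 1.0188

Method 2 (Little's Law):
W = 1/(μ-λ) = 1/5.00 = 0.2000
Wq = W - 1/μ = 0.2000 - 0.07576 = 0.12424
Lq = λWq = 8.2 × 0.12424 = 1.0188 ✔ (matches Method 1)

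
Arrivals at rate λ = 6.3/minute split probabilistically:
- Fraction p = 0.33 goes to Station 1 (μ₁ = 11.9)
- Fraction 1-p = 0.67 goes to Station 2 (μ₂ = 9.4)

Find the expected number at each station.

Effective rates: λ₁ = 6.3×0.33 = 2.079, λ₂ = 6.3×0.67 = 4.221
Station 1: ρ₁ = 2.079/11.9 = 0.1747, L₁ = ρ₁/(1-ρ₁) = 0.1747/(1-0.1747) = 0.2117
Station 2: ρ₂ = 4.221/9.4 = 0.44904, L₂ = ρ₂/(1-ρ₂) = 0.44904/(1-0.44904) = 0.8150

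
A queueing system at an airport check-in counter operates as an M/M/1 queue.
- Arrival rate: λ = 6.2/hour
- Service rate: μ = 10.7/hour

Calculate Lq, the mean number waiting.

ρ = λ/μ = 6.2/10.7 = 0.5794
For M/M/1: Lq = λ²/(μ(μ-λ))
Lq = 38.44/(10.7 × 4.50)
Lq = 0.7983 passengers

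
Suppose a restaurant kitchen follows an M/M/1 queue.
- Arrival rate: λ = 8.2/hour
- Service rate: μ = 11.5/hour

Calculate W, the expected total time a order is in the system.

First, compute utilization: ρ = λ/μ = 8.2/11.5 = 0.7130
For M/M/1: W = 1/(μ-λ)
W = 1/(11.5-8.2) = 1/3.30
W = 0.3030 hours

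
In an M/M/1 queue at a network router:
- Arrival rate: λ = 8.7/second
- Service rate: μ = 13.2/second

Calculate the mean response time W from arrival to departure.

First, compute utilization: ρ = λ/μ = 8.7/13.2 = 0.6591
For M/M/1: W = 1/(μ-λ)
W = 1/(13.2-8.7) = 1/4.50
W = 0.2222 seconds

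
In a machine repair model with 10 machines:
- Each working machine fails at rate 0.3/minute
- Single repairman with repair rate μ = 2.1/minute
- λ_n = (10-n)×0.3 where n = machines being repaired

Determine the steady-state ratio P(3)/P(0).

P(3)/P(0) = ∏_{i=0}^{3-1} λ_i/μ_{i+1}
= (10-0)×0.3/2.1 × (10-1)×0.3/2.1 × (10-2)×0.3/2.1
= 2.0991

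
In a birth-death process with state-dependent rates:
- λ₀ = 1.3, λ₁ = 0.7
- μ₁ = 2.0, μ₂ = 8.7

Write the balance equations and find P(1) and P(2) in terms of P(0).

Balance equations:
State 0: λ₀P₀ = μ₁P₁ → P₁ = (λ₀/μ₁)P₀ = (1.3/2.0)P₀ = 0.6500P₀
State 1: P₂ = (λ₀λ₁)/(μ₁μ₂)P₀ = (1.3×0.7)/(2.0×8.7)P₀ = 0.05230P₀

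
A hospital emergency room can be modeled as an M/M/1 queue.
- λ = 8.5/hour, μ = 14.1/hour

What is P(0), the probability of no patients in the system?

ρ = λ/μ = 8.5/14.1 = 0.6028
P(0) = 1 - ρ = 1 - 0.6028 = 0.3972
The server is idle 39.72% of the time.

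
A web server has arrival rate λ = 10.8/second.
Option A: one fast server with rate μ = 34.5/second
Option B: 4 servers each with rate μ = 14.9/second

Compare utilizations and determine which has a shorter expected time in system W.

Option A: single server μ = 34.5 (M/M/1)
  ρ_A = 10.8/34.5 = 0.3130
  W_A = 1/(μ-λ) = 1/(34.5-10.8) = 1/23.70 = 0.04219

Option B: 4 servers μ = 14.9 (M/M/4)
  ρ_B = λ/(cμ) = 10.8/(4×14.9) = 0.1812
  Offered load a = λ/μ = cρ = 10.8/14.9 = 0.7248
  P₀ = [ Σₙ₌₀^3 aⁿ/n! + a^4/(4!(1-ρ)) ]⁻¹
  Σ = a^0/0! + a^1/1! + a^2/2! + a^3/3! = 1.0000 + 0.7248 + 0.2627 + 0.06347 = 2.0510
  a^4/(4!(1-ρ)) = 0.27603/(24 × 0.81879) = 0.01405
  P₀ = 1/(2.0510 + 0.014046) = 0.4843
  Lq = P₀·a^4·ρ / (4!(1-ρ)²) = 0.4843 × 0.2760 × 0.1812 / (24 × 0.6704) = 0.001505
  Wq_B = Lq/λ = 0.001505/10.8 = 0.0001394
  W_B = Wq_B + 1/μ = 0.0001394 + 0.06711 = 0.06725

Since W_A = 0.04219 < W_B = 0.06725, Option A (single fast server) has the shorter time in system.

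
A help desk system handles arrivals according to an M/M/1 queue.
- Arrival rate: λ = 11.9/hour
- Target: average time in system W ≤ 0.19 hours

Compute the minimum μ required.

For M/M/1: W = 1/(μ-λ)
Need W ≤ 0.19, so 1/(μ-λ) ≤ 0.19
μ - λ ≥ 1/0.19 = 5.2632
μ ≥ 11.9 + 5.2632 = 17.1632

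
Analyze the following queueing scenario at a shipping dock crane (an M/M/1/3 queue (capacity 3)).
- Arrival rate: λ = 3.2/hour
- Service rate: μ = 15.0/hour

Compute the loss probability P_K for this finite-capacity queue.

ρ = λ/μ = 3.2/15.0 = 0.213333
P₀ = (1-ρ)/(1-ρ^(K+1)) = (1-0.213333)/(1-0.213333^4) = 0.78667/0.99793 = 0.7883
P_K = P₀×ρ^K = 0.7883 × 0.213333^3 = 0.7883 × 0.009709 = 0.007654
Blocking probability = 0.77%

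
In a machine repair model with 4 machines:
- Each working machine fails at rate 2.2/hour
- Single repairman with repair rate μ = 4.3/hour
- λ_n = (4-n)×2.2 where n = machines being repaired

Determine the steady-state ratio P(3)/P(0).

P(3)/P(0) = ∏_{i=0}^{3-1} λ_i/μ_{i+1}
= (4-0)×2.2/4.3 × (4-1)×2.2/4.3 × (4-2)×2.2/4.3
= 3.2142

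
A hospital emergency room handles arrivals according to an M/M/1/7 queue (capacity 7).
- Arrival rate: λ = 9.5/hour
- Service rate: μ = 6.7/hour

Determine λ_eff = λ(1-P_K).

ρ = λ/μ = 9.5/6.7 = 1.41791
P₀ = (1-ρ)/(1-ρ^(K+1)) = (1-1.41791)/(1-1.41791^8) = -0.4179/-15.3376 = 0.02725
P_K = P₀×ρ^K = 0.02725 × 1.41791^7 = 0.02725 × 11.5223 = 0.3140
λ_eff = λ(1-P_K) = 9.5 × (1 - 0.313953) = 9.5 × 0.686047 = 6.5174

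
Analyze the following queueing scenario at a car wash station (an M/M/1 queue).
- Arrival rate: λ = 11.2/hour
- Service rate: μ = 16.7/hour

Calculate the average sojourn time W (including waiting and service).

First, compute utilization: ρ = λ/μ = 11.2/16.7 = 0.6707
For M/M/1: W = 1/(μ-λ)
W = 1/(16.7-11.2) = 1/5.50
W = 0.1818 hours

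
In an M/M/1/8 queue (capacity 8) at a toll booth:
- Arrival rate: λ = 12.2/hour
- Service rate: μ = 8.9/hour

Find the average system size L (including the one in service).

ρ = λ/μ = 12.2/8.9 = 1.370787
P₀ = (1-ρ)/(1-ρ^(K+1)) = (1-1.370787)/(1-1.370787^9) = -0.3708/-16.0895 = 0.02305
P_K = P₀×ρ^K = 0.023045 × 1.370787^8 = 0.023045 × 12.4669 = 0.2873
L = ρ[1 - (K+1)ρ^K + Kρ^(K+1)] / [(1-ρ)(1-ρ^(K+1))]
L = 1.370787 × (1 - 9×12.46694 + 8×17.08952) / ((1 - 1.370787) × (1 - 17.08952)) = 5.8624 vehicles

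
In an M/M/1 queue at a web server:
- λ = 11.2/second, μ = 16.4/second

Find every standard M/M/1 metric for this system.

Step 1: ρ = λ/μ = 11.2/16.4 = 0.6829
Step 2: L = λ/(μ-λ) = 11.2/5.20 = 2.1538
Step 3: Lq = λ²/(μ(μ-λ)) = 125.44/(16.4×5.20) = 1.4709
Step 4: W = 1/(μ-λ) = 1/5.20 = 0.1923
Step 5: Wq = λ/(μ(μ-λ)) = 11.2/(16.4×5.20) = 0.1313
Step 6: P(0) = 1-ρ = 0.3171
Verify: L = λW = 11.2×0.1923 = 2.1538 ✔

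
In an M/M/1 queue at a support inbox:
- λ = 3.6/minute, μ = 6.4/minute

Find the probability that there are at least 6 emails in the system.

ρ = λ/μ = 3.6/6.4 = 0.5625
P(N ≥ n) = ρⁿ
P(N ≥ 6) = 0.5625^6
P(N ≥ 6) = 0.03168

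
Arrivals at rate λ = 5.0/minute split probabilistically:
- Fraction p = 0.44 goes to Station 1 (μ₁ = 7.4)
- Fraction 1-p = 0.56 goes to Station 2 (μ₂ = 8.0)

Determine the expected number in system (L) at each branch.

Effective rates: λ₁ = 5.0×0.44 = 2.2, λ₂ = 5.0×0.56 = 2.8
Station 1: ρ₁ = 2.2/7.4 = 0.2973, L₁ = ρ₁/(1-ρ₁) = 0.2973/(1-0.2973) = 0.4231
Station 2: ρ₂ = 2.8/8.0 = 0.3500, L₂ = ρ₂/(1-ρ₂) = 0.3500/(1-0.3500) = 0.5385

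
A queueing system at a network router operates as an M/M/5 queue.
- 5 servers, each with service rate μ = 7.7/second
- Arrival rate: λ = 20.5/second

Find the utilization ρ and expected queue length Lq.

Traffic intensity: ρ = λ/(cμ) = 20.5/(5×7.7) = 0.5325
Since ρ = 0.5325 < 1, system is stable.
Offered load a = λ/μ = cρ = 20.5/7.7 = 2.6623
P₀ = [ Σₙ₌₀^4 aⁿ/n! + a^5/(5!(1-ρ)) ]⁻¹
Σ = a^0/0! + a^1/1! + a^2/2! + a^3/3! + a^4/4! = 1.00000 + 2.66234 + 3.54402 + 3.14513 + 2.09335 = 12.4448
a^5/(5!(1-ρ)) = 133.7567/(120 × 0.46753) = 2.3841
P₀ = 1/(12.4448 + 2.3841) = 0.06744
Lq = P₀·a^5·ρ / (5!(1-ρ)²) = 0.06744 × 133.7567 × 0.5325 / (120 × 0.2186) = 0.1831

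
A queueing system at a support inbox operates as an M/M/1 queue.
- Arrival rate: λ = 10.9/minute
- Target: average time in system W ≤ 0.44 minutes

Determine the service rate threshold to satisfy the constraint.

For M/M/1: W = 1/(μ-λ)
Need W ≤ 0.44, so 1/(μ-λ) ≤ 0.44
μ - λ ≥ 1/0.44 = 2.2727
μ ≥ 10.9 + 2.2727 = 13.1727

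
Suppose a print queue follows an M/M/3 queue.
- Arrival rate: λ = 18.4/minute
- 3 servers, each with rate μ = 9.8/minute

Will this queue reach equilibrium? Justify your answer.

Stability requires ρ = λ/(cμ) < 1
ρ = 18.4/(3 × 9.8) = 18.4/29.40 = 0.6259
Since 0.6259 < 1, the system is STABLE.
The servers are busy 62.59% of the time.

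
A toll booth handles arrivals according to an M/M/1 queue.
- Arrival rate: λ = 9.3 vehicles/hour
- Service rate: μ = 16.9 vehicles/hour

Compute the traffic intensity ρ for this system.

Server utilization: ρ = λ/μ
ρ = 9.3/16.9 = 0.5503
The server is busy 55.03% of the time.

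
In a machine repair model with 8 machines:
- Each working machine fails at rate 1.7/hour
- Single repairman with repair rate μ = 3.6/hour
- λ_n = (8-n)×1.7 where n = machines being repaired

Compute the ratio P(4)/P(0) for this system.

P(4)/P(0) = ∏_{i=0}^{4-1} λ_i/μ_{i+1}
= (8-0)×1.7/3.6 × (8-1)×1.7/3.6 × (8-2)×1.7/3.6 × (8-3)×1.7/3.6
= 83.5401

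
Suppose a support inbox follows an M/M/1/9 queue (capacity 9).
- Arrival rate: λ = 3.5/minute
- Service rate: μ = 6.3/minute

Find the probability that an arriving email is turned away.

ρ = λ/μ = 3.5/6.3 = 0.55556
P₀ = (1-ρ)/(1-ρ^(K+1)) = (1-0.55556)/(1-0.55556^10) = 0.44444/0.99720 = 0.4457
P_K = P₀×ρ^K = 0.4457 × 0.55556^9 = 0.4457 × 0.005042 = 0.002247
Blocking probability = 0.22%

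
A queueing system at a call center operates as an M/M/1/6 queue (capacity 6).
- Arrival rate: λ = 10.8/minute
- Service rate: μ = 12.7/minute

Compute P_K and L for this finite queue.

ρ = λ/μ = 10.8/12.7 = 0.850394
P₀ = (1-ρ)/(1-ρ^(K+1)) = (1-0.850394)/(1-0.850394^7) = 0.1496/0.6784 = 0.2205
P_K = P₀×ρ^K = 0.220534 × 0.850394^6 = 0.220534 × 0.378200 = 0.08341
Blocking probability P_6 = 0.08341 (8.34%)
L = ρ[1 - (K+1)ρ^K + Kρ^(K+1)] / [(1-ρ)(1-ρ^(K+1))]
L = 0.850394 × (1 - 7×0.378200 + 6×0.321619) / ((1 - 0.850394) × (1 - 0.321619)) = 2.3655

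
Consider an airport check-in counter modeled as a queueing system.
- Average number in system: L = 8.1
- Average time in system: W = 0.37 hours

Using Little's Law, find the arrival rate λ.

Little's Law: L = λW, so λ = L/W
λ = 8.1/0.37 = 21.8919 passengers/hour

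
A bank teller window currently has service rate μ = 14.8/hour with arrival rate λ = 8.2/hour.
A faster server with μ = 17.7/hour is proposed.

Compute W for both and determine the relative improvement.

System 1: ρ₁ = 8.2/14.8 = 0.5541, W₁ = 1/(14.8-8.2) = 0.15152
System 2: ρ₂ = 8.2/17.7 = 0.4633, W₂ = 1/(17.7-8.2) = 0.10526
Improvement: (W₁-W₂)/W₁ = (0.15152-0.10526)/0.15152 = 30.53%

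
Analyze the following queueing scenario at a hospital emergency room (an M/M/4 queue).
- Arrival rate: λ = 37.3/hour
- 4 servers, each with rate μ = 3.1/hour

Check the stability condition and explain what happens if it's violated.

Stability requires ρ = λ/(cμ) < 1
ρ = 37.3/(4 × 3.1) = 37.3/12.40 = 3.0081
Since 3.0081 ≥ 1, the system is UNSTABLE.
Need c > λ/μ = 37.3/3.1 = 12.03.
Minimum servers needed: c = 13.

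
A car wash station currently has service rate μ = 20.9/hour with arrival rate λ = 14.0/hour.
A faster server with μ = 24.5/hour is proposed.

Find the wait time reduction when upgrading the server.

System 1: ρ₁ = 14.0/20.9 = 0.6699, W₁ = 1/(20.9-14.0) = 0.14493
System 2: ρ₂ = 14.0/24.5 = 0.5714, W₂ = 1/(24.5-14.0) = 0.095238
Improvement: (W₁-W₂)/W₁ = (0.14493-0.095238)/0.14493 = 34.29%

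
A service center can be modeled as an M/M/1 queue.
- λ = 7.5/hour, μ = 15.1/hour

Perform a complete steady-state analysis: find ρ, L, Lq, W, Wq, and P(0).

Step 1: ρ = λ/μ = 7.5/15.1 = 0.4967
Step 2: L = λ/(μ-λ) = 7.5/7.60 = 0.9868
Step 3: Lq = λ²/(μ(μ-λ)) = 56.25/(15.1×7.60) = 0.4902
Step 4: W = 1/(μ-λ) = 1/7.60 = 0.131579
Step 5: Wq = λ/(μ(μ-λ)) = 7.5/(15.1×7.60) = 0.06535
Step 6: P(0) = 1-ρ = 0.5033
Verify: L = λW = 7.5×0.131579 = 0.9868 ✔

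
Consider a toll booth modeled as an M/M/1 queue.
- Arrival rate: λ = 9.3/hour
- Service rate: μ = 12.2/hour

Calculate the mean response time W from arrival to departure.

First, compute utilization: ρ = λ/μ = 9.3/12.2 = 0.7623
For M/M/1: W = 1/(μ-λ)
W = 1/(12.2-9.3) = 1/2.90
W = 0.3448 hours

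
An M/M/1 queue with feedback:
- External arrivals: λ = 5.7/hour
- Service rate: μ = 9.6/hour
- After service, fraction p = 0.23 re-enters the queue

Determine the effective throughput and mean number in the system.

Effective arrival rate: λ_eff = λ/(1-p) = 5.7/(1-0.23) = 5.7/0.77 = 7.4026
ρ = λ_eff/μ = 7.4026/9.6 = 0.771104
L = ρ/(1-ρ) = 0.771104/(1-0.771104) = 3.3688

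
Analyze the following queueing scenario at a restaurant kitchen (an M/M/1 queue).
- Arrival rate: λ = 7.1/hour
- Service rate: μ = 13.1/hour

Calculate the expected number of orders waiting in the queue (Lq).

ρ = λ/μ = 7.1/13.1 = 0.5420
For M/M/1: Lq = λ²/(μ(μ-λ))
Lq = 50.41/(13.1 × 6.00)
Lq = 0.6413 orders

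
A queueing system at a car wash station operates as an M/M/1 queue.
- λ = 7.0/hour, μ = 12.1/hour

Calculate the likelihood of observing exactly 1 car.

ρ = λ/μ = 7.0/12.1 = 0.5785
P(n) = (1-ρ)ρⁿ
P(1) = (1-0.5785) × 0.5785^1
P(1) = 0.4215 × 0.5785
P(1) = 0.2438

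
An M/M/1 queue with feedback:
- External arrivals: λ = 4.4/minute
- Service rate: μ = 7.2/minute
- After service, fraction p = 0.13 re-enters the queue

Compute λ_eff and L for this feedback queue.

Effective arrival rate: λ_eff = λ/(1-p) = 4.4/(1-0.13) = 4.4/0.87 = 5.057471
ρ = λ_eff/μ = 5.057471/7.2 = 0.702427
L = ρ/(1-ρ) = 0.702427/(1-0.702427) = 2.3605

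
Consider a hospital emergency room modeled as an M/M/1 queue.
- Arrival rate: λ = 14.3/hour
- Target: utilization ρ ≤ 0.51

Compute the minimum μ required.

ρ = λ/μ, so μ = λ/ρ
μ ≥ 14.3/0.51 = 28.0392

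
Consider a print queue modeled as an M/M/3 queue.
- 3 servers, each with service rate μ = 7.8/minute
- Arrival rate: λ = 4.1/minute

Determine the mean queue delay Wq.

Traffic intensity: ρ = λ/(cμ) = 4.1/(3×7.8) = 0.1752
Since ρ = 0.1752 < 1, system is stable.
Offered load a = λ/μ = cρ = 4.1/7.8 = 0.5256
P₀ = [ Σₙ₌₀^2 aⁿ/n! + a^3/(3!(1-ρ)) ]⁻¹
Σ = a^0/0! + a^1/1! + a^2/2! = 1.0000 + 0.52564 + 0.13815 = 1.6638
a^3/(3!(1-ρ)) = 0.14523/(6 × 0.82479) = 0.02935
P₀ = 1/(1.6638 + 0.02935) = 0.5906
Lq = P₀·a^3·ρ / (3!(1-ρ)²) = 0.59062 × 0.14523 × 0.17521 / (6 × 0.68027) = 0.003682
Wq = Lq/λ = 0.0036822/4.1 = 0.0008981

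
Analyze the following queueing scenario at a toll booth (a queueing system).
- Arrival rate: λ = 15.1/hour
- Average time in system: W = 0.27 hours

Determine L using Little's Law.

Little's Law: L = λW
L = 15.1 × 0.27 = 4.0770 vehicles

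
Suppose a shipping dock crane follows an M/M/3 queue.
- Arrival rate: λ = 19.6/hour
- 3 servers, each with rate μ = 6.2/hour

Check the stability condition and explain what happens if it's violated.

Stability requires ρ = λ/(cμ) < 1
ρ = 19.6/(3 × 6.2) = 19.6/18.60 = 1.0538
Since 1.0538 ≥ 1, the system is UNSTABLE.
Need c > λ/μ = 19.6/6.2 = 3.16.
Minimum servers needed: c = 4.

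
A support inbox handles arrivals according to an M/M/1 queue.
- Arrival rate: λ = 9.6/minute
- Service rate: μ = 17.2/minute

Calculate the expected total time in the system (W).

First, compute utilization: ρ = λ/μ = 9.6/17.2 = 0.5581
For M/M/1: W = 1/(μ-λ)
W = 1/(17.2-9.6) = 1/7.60
W = 0.1316 minutes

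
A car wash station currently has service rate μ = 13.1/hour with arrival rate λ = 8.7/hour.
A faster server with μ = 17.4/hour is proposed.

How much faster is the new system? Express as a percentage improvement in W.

System 1: ρ₁ = 8.7/13.1 = 0.6641, W₁ = 1/(13.1-8.7) = 0.22727
System 2: ρ₂ = 8.7/17.4 = 0.5000, W₂ = 1/(17.4-8.7) = 0.11494
Improvement: (W₁-W₂)/W₁ = (0.22727-0.11494)/0.22727 = 49.43%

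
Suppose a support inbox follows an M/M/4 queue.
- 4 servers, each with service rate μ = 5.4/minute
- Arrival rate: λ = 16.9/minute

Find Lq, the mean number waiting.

Traffic intensity: ρ = λ/(cμ) = 16.9/(4×5.4) = 0.7824
Since ρ = 0.7824 < 1, system is stable.
Offered load a = λ/μ = cρ = 16.9/5.4 = 3.1296
P₀ = [ Σₙ₌₀^3 aⁿ/n! + a^4/(4!(1-ρ)) ]⁻¹
Σ = a^0/0! + a^1/1! + a^2/2! + a^3/3! = 1.0000 + 3.1296 + 4.8973 + 5.1089 = 14.1358
a^4/(4!(1-ρ)) = 95.9338/(24 × 0.217593) = 18.3703
P₀ = 1/(14.1358 + 18.3703) = 0.03076
Lq = P₀·a^4·ρ / (4!(1-ρ)²) = 0.0307634 × 95.9338 × 0.782407 / (24 × 0.0473465) = 2.0321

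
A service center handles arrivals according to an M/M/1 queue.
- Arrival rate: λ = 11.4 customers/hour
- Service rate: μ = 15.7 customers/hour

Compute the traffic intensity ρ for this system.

Server utilization: ρ = λ/μ
ρ = 11.4/15.7 = 0.7261
The server is busy 72.61% of the time.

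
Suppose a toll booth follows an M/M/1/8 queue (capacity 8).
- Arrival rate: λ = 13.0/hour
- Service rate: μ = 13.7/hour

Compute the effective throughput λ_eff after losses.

ρ = λ/μ = 13.0/13.7 = 0.948905
P₀ = (1-ρ)/(1-ρ^(K+1)) = (1-0.948905)/(1-0.948905^9) = 0.05110/0.3763 = 0.1358
P_K = P₀×ρ^K = 0.1358 × 0.948905^8 = 0.1358 × 0.6573 = 0.08926
λ_eff = λ(1-P_K) = 13.0 × (1 - 0.08926) = 13.0 × 0.91074 = 11.8396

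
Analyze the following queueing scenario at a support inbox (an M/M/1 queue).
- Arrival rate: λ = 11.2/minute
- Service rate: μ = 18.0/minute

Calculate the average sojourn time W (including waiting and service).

First, compute utilization: ρ = λ/μ = 11.2/18.0 = 0.6222
For M/M/1: W = 1/(μ-λ)
W = 1/(18.0-11.2) = 1/6.80
W = 0.1471 minutes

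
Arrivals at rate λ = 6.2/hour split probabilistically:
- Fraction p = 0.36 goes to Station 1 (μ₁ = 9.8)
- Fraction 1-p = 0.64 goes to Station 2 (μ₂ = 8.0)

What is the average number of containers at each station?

Effective rates: λ₁ = 6.2×0.36 = 2.232, λ₂ = 6.2×0.64 = 3.968
Station 1: ρ₁ = 2.232/9.8 = 0.22776, L₁ = ρ₁/(1-ρ₁) = 0.22776/(1-0.22776) = 0.2949
Station 2: ρ₂ = 3.968/8.0 = 0.4960, L₂ = ρ₂/(1-ρ₂) = 0.4960/(1-0.4960) = 0.9841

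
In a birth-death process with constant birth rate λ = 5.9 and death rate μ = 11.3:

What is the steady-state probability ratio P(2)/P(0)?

For constant rates: P(n)/P(0) = (λ/μ)^n
P(2)/P(0) = (5.9/11.3)^2 = 0.5221^2 = 0.2726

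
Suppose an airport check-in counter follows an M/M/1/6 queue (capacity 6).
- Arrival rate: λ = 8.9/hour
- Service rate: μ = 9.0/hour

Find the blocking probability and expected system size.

ρ = λ/μ = 8.9/9.0 = 0.98889
P₀ = (1-ρ)/(1-ρ^(K+1)) = (1-0.98889)/(1-0.98889^7) = 0.01111/0.07523 = 0.1477
P_K = P₀×ρ^K = 0.1477 × 0.98889^6 = 0.1477 × 0.9352 = 0.1381
Blocking probability P_6 = 0.1381 (13.81%)
L = ρ[1 - (K+1)ρ^K + Kρ^(K+1)] / [(1-ρ)(1-ρ^(K+1))]
L = 0.98889 × (1 - 7×0.935164282 + 6×0.924774607) / ((1 - 0.98889) × (1 - 0.924774607)) = 2.9553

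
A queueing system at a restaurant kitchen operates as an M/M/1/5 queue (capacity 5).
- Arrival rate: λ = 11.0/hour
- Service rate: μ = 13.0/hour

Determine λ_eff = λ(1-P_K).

ρ = λ/μ = 11.0/13.0 = 0.84615
P₀ = (1-ρ)/(1-ρ^(K+1)) = (1-0.84615)/(1-0.84615^6) = 0.1539/0.6330 = 0.2431
P_K = P₀×ρ^K = 0.2431 × 0.84615^5 = 0.2431 × 0.4337 = 0.1054
λ_eff = λ(1-P_K) = 11.0 × (1 - 0.10543) = 11.0 × 0.89457 = 9.8403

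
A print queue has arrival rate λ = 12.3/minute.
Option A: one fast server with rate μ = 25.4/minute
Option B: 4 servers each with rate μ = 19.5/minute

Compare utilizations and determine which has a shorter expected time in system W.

Option A: single server μ = 25.4 (M/M/1)
  ρ_A = 12.3/25.4 = 0.4843
  W_A = 1/(μ-λ) = 1/(25.4-12.3) = 1/13.10 = 0.07634

Option B: 4 servers μ = 19.5 (M/M/4)
  ρ_B = λ/(cμ) = 12.3/(4×19.5) = 0.1577
  Offered load a = λ/μ = cρ = 12.3/19.5 = 0.6308
  P₀ = [ Σₙ₌₀^3 aⁿ/n! + a^4/(4!(1-ρ)) ]⁻¹
  Σ = a^0/0! + a^1/1! + a^2/2! + a^3/3! = 1.0000 + 0.6308 + 0.1989 + 0.04183 = 1.8715
  a^4/(4!(1-ρ)) = 0.1583/(24 × 0.8423) = 0.007831
  P₀ = 1/(1.8715 + 0.007831) = 0.5321
  Lq = P₀·a^4·ρ / (4!(1-ρ)²) = 0.5321 × 0.1583 × 0.1577 / (24 × 0.7095) = 0.0007801
  Wq_B = Lq/λ = 0.00078006/12.3 = 0.000063420
  W_B = Wq_B + 1/μ = 0.000063420 + 0.051282 = 0.05135

Since W_B = 0.05135 < W_A = 0.07634, Option B (multiple servers) has the shorter time in system.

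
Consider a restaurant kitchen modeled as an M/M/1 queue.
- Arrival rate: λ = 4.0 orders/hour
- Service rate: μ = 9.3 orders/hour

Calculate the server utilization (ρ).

Server utilization: ρ = λ/μ
ρ = 4.0/9.3 = 0.4301
The server is busy 43.01% of the time.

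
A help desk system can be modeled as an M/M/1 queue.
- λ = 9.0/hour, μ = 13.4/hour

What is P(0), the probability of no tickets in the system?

ρ = λ/μ = 9.0/13.4 = 0.6716
P(0) = 1 - ρ = 1 - 0.6716 = 0.3284
The server is idle 32.84% of the time.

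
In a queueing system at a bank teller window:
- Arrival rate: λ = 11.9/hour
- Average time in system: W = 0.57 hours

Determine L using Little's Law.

Little's Law: L = λW
L = 11.9 × 0.57 = 6.7830 transactions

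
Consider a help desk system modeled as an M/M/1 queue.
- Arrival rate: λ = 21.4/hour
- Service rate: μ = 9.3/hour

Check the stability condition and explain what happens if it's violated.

Stability requires ρ = λ/(cμ) < 1
ρ = 21.4/(1 × 9.3) = 21.4/9.30 = 2.3011
Since 2.3011 ≥ 1, the system is UNSTABLE.
Queue grows without bound. Need μ > λ = 21.4.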